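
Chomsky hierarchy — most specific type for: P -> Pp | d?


Left-linear: every RHS is a terminal or one nonterminal followed by a terminal
Classification: Type 3 (Regular)


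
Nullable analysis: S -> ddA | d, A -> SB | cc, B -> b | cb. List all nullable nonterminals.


A nonterminal is nullable iff some alternative derives ε (directly, or every symbol in it is nullable)
Nullable: {}


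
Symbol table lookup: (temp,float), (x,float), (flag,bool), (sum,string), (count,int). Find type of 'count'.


Lookup 'count' → type int


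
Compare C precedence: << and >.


'<<' is shift (level 8); '>' is relational (level 7)
Higher level binds tighter
'<<' has higher precedence than '>'


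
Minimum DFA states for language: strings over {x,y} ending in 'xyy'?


Track the longest suffix of input matching a prefix of 'xyy': 4 classes (prefixes of length 0..3)
Minimal DFA: 4 states


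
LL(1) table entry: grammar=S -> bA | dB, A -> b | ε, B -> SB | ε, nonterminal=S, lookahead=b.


For [S, b]: 'b' ∈ FIRST(bA)
Entry: S -> bA


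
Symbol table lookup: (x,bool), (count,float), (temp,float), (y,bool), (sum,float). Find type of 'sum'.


Lookup 'sum' → type float


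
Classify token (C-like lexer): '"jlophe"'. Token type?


Pattern: double-quoted sequence
Type: STRING_LITERAL


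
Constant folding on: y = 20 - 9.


20 - 9 = 11 at compile time
Optimized: y = 11


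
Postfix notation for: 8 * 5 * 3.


Left to right (same or higher precedence on left)
Postfix: 8 5 * 3 *


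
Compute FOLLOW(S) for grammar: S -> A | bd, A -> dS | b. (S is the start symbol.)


$ ∈ FOLLOW(S). For each A -> αBβ: add FIRST(β)\{ε} to FOLLOW(B); if β nullable, add FOLLOW(A).
FOLLOW(S) = {$}


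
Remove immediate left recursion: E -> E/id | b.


Left-recursive alternatives: E/id; non-recursive: b
Introduce E': E -> bE', E' -> /idE' | ε


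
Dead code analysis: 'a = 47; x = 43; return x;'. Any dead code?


a is assigned but never read
Dead: 'a = 47'


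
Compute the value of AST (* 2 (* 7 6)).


Evaluate inner: (* 7 6) = 42
Evaluate root: (* 2 42) = 84
Result: 84


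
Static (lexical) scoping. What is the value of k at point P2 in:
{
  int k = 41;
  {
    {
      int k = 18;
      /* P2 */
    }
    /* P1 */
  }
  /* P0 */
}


k declared in the same block as P2
k = 18


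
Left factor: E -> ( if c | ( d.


Common prefix: '('
Factored: E -> ( E', E' -> if c | d


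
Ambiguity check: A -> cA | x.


right-linear, alternatives start with distinct terminals 'c' vs 'x': unique leftmost derivation
Unambiguous


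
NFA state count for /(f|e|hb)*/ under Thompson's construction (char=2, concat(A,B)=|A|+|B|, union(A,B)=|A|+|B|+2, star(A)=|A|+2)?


Syntax tree has 4 char leaf(s), 2 union(s), 1 star(s)
chars contribute 4×2 = 8; each union adds +2; each star adds +2
Total: 8 + 4 + 2 = 14 states


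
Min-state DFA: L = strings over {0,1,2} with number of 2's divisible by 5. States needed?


Track (count of 2) mod 5: states 0..4, accept at 0
Minimal DFA: 5 states


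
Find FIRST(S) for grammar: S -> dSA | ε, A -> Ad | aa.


Per alternative of S: FIRST(dSA) = {d}; FIRST(ε) = {ε}
FIRST(S) = {d, ε}


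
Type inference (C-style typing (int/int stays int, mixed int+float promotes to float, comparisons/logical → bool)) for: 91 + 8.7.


Operand types: int + float
Rule: mixed int/float promotes to float; int/int stays int
Result type: float


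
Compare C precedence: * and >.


'*' is multiplicative (level 10); '>' is relational (level 7)
Higher level binds tighter
'*' has higher precedence than '>'


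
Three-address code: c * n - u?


Break into single-operator statements:
t1 = c * n
t2 = t1 - u


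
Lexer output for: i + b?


Scan left to right, longest-match per lexeme
Tokens: ID(i), OP(+), ID(b)


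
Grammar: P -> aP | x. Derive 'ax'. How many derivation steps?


Derivation: P => aP => ax
Steps: 2


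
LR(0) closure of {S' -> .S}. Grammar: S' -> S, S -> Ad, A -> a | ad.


Start: S' -> .S
For each item with dot before a nonterminal B, add B -> .γ for every B-production
Closure: [S' -> .S, S -> .Ad, A -> .a, A -> .ad]


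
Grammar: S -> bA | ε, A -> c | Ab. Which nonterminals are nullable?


A nonterminal is nullable iff some alternative derives ε (directly, or every symbol in it is nullable)
Nullable: {S}


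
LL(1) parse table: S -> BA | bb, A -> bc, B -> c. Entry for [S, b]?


For [S, b]: 'b' ∈ FIRST(bb)
Entry: S -> bb


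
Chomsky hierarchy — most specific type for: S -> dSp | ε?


Single nonterminal LHS, but d^n p^n is not regular
Classification: Type 2 (Context-Free)


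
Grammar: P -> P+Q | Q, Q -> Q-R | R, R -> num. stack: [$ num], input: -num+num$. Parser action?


'num' on top is the handle for R -> num
Action: reduce (R -> num)


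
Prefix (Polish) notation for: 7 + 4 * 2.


'*' binds tighter: tree is (+ 7 (* 4 2))
Prefix: + 7 * 4 2


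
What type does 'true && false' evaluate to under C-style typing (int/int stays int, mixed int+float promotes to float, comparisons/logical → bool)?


Operand types: bool && bool
Rule: logical operators take bool operands and yield bool
Result type: bool


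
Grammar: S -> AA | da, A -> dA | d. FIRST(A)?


Per alternative of A: FIRST(dA) = {d}; FIRST(d) = {d}
FIRST(A) = {d}


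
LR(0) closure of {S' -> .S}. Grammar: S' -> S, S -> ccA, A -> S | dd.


Start: S' -> .S
For each item with dot before a nonterminal B, add B -> .γ for every B-production
Closure: [S' -> .S, S -> .ccA]


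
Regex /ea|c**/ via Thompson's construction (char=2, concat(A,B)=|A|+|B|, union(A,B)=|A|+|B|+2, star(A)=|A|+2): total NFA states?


Syntax tree has 3 char leaf(s), 1 union(s), 2 star(s)
chars contribute 3×2 = 6; each union adds +2; each star adds +2
Total: 6 + 2 + 4 = 12 states


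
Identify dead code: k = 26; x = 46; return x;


k is assigned but never read
Dead: 'k = 26'


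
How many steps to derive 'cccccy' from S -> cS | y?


Derivation: S => cS => ccS => cccS => ccccS => cccccS => cccccy
Steps: 6


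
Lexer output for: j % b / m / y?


Scan left to right, longest-match per lexeme
Tokens: ID(j), OP(%), ID(b), OP(/), ID(m), OP(/), ID(y)


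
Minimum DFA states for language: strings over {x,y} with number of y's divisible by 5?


Track (count of y) mod 5: states 0..4, accept at 0
Minimal DFA: 5 states


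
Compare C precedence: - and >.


'-' is additive (level 9); '>' is relational (level 7)
Higher level binds tighter
'-' has higher precedence than '>'


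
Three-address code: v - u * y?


Break into single-operator statements:
t1 = u * y
t2 = v - t1


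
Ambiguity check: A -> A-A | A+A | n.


'n-n+n' has two parse trees (no precedence encoded between - and +)
Ambiguous


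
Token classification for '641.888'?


Pattern: digits with a decimal point
Type: FLOAT_LITERAL


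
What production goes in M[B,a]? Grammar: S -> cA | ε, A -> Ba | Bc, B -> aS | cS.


For [B, a]: 'a' ∈ FIRST(aS)
Entry: B -> aS


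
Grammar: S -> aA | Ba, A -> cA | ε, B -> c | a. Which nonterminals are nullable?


A nonterminal is nullable iff some alternative derives ε (directly, or every symbol in it is nullable)
Nullable: {A}


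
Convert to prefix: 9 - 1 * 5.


'*' binds tighter: tree is (- 9 (* 1 5))
Prefix: - 9 * 1 5


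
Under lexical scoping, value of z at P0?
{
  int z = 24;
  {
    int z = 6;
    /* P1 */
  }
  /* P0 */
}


z declared in the same block as P0
z = 24


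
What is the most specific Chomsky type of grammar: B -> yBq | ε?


Single nonterminal LHS, but y^n q^n is not regular
Classification: Type 2 (Context-Free)


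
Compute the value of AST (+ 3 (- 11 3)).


Evaluate inner: (- 11 3) = 8
Evaluate root: (+ 3 8) = 11
Result: 11


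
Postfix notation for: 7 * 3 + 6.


Left to right (same or higher precedence on left)
Postfix: 7 3 * 6 +


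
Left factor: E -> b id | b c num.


Common prefix: 'b'
Factored: E -> b E', E' -> id | c num


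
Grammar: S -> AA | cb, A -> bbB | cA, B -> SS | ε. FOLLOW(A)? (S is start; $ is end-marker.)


$ ∈ FOLLOW(S). For each A -> αBβ: add FIRST(β)\{ε} to FOLLOW(B); if β nullable, add FOLLOW(A).
FOLLOW(A) = {$, b, c}


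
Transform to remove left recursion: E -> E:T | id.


Left-recursive alternatives: E:T; non-recursive: id
Introduce E': E -> idE', E' -> :TE' | ε


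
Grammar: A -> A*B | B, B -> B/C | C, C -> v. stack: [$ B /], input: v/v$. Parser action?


no handle; shift 'v'
Action: shift


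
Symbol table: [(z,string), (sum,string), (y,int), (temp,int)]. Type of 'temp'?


Lookup 'temp' → type int


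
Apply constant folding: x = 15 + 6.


15 + 6 = 21 at compile time
Optimized: x = 21


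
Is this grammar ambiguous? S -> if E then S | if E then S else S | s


dangling else: 'if E then if E then s else s' parses two ways
Ambiguous


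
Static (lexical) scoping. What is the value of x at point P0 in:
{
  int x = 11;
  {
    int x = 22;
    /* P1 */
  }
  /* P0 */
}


x declared in the same block as P0
x = 11


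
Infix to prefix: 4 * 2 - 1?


left-to-right (same/higher precedence on left): tree is (- (* 4 2) 1)
Prefix: - * 4 2 1


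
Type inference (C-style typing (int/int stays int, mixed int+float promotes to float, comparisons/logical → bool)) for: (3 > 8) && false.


Operand types: bool && bool
Rule: logical operators take bool operands and yield bool
Result type: bool


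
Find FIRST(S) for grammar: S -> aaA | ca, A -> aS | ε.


Per alternative of S: FIRST(aaA) = {a}; FIRST(ca) = {c}
FIRST(S) = {a, c}


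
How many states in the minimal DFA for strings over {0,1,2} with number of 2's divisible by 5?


Track (count of 2) mod 5: states 0..4, accept at 0
Minimal DFA: 5 states


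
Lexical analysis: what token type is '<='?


Pattern: operator symbol
Type: OPERATOR


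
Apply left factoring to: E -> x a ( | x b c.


Common prefix: 'x'
Factored: E -> x E', E' -> a ( | b c


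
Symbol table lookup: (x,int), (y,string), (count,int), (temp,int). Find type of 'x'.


Lookup 'x' → type int


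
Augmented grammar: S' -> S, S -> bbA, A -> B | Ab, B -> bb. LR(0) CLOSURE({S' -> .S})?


Start: S' -> .S
For each item with dot before a nonterminal B, add B -> .γ for every B-production
Closure: [S' -> .S, S -> .bbA]


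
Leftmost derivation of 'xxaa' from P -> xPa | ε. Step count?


Derivation: P => xPa => xxPaa => xxaa
Steps: 3


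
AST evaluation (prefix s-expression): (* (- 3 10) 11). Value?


Evaluate inner: (- 3 10) = -7
Evaluate root: (* -7 11) = -77
Result: -77


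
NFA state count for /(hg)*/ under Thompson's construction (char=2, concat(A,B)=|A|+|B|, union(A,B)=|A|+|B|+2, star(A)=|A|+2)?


Syntax tree has 2 char leaf(s), 0 union(s), 1 star(s)
chars contribute 2×2 = 4; each union adds +2; each star adds +2
Total: 4 + 0 + 2 = 6 states


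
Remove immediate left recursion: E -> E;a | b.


Left-recursive alternatives: E;a; non-recursive: b
Introduce E': E -> bE', E' -> ;aE' | ε


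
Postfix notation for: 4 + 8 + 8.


Left to right (same or higher precedence on left)
Postfix: 4 8 + 8 +


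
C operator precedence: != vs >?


'>' is relational (level 7); '!=' is equality (level 6)
Higher level binds tighter
'>' has higher precedence than '!='


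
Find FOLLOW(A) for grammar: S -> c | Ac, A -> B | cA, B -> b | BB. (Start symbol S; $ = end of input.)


$ ∈ FOLLOW(S). For each A -> αBβ: add FIRST(β)\{ε} to FOLLOW(B); if β nullable, add FOLLOW(A).
FOLLOW(A) = {c}


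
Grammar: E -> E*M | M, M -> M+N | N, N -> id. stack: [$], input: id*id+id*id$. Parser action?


no handle on stack; shift 'id'
Action: shift


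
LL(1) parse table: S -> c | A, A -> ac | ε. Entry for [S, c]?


For [S, c]: 'c' ∈ FIRST(c)
Entry: S -> c


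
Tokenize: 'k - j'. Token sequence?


Scan left to right, longest-match per lexeme
Tokens: ID(k), OP(-), ID(j)


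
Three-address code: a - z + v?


Break into single-operator statements:
t1 = a - z
t2 = t1 + v


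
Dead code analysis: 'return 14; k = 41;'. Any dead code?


statement follows a return and is unreachable
Dead: 'k = 41'


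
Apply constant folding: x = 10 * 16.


10 * 16 = 160 at compile time
Optimized: x = 160


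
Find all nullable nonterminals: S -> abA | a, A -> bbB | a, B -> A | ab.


A nonterminal is nullable iff some alternative derives ε (directly, or every symbol in it is nullable)
Nullable: {}


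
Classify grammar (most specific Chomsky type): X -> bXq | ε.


Single nonterminal LHS, but b^n q^n is not regular
Classification: Type 2 (Context-Free)


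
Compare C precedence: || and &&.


'&&' is logical AND (level 2); '||' is logical OR (level 1)
Higher level binds tighter
'&&' has higher precedence than '||'


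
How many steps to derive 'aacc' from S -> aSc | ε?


Derivation: S => aSc => aaScc => aacc
Steps: 3


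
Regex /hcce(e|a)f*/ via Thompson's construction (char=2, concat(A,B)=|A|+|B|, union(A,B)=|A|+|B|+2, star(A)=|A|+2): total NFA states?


Syntax tree has 7 char leaf(s), 1 union(s), 1 star(s)
chars contribute 7×2 = 14; each union adds +2; each star adds +2
Total: 14 + 2 + 2 = 18 states


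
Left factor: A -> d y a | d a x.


Common prefix: 'd'
Factored: A -> d A', A' -> y a | a x


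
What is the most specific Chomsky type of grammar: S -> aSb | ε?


Single nonterminal LHS, but a^n b^n is not regular
Classification: Type 2 (Context-Free)


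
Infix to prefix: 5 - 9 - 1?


left-to-right (same/higher precedence on left): tree is (- (- 5 9) 1)
Prefix: - - 5 9 1


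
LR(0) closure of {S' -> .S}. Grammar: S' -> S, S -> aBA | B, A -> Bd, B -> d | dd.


Start: S' -> .S
For each item with dot before a nonterminal B, add B -> .γ for every B-production
Closure: [S' -> .S, S -> .aBA, S -> .B, B -> .d, B -> .dd]


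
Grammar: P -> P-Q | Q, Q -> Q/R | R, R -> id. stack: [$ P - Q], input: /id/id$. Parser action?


'/' can extend Q; shift to build Q -> Q/R
Action: shift


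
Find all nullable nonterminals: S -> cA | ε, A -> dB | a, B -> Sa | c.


A nonterminal is nullable iff some alternative derives ε (directly, or every symbol in it is nullable)
Nullable: {S}


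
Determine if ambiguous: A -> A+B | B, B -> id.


precedence layered via separate nonterminal B: deterministic
Unambiguous


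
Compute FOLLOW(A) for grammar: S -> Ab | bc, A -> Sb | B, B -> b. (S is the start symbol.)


$ ∈ FOLLOW(S). For each A -> αBβ: add FIRST(β)\{ε} to FOLLOW(B); if β nullable, add FOLLOW(A).
FOLLOW(A) = {b}


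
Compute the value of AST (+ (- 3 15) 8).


Evaluate inner: (- 3 15) = -12
Evaluate root: (+ -12 8) = -4
Result: -4


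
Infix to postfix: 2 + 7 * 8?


* has higher precedence, evaluate 7*8 first
Postfix: 2 7 8 * +


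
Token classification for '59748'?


Pattern: digits only
Type: INTEGER_LITERAL


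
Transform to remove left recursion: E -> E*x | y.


Left-recursive alternatives: E*x; non-recursive: y
Introduce E': E -> yE', E' -> *xE' | ε


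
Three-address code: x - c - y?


Break into single-operator statements:
t1 = x - c
t2 = t1 - y


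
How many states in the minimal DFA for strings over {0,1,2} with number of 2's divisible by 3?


Track (count of 2) mod 3: states 0..2, accept at 0
Minimal DFA: 3 states


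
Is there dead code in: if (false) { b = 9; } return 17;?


condition is constant false, so the whole block is unreachable
Dead: 'if (false) { b = 9; }'


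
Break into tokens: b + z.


Scan left to right, longest-match per lexeme
Tokens: ID(b), OP(+), ID(z)


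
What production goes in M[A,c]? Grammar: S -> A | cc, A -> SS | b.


For [A, c]: 'c' ∈ FIRST(SS)
Entry: A -> SS


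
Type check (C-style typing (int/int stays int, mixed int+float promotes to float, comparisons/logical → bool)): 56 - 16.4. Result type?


Operand types: int - float
Rule: mixed int/float promotes to float; int/int stays int
Result type: float


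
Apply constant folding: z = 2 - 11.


2 - 11 = -9 at compile time
Optimized: z = -9


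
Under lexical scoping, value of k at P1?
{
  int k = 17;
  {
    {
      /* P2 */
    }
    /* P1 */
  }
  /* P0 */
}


P1's block does not declare k; resolves to the enclosing declaration at depth 0
k = 17


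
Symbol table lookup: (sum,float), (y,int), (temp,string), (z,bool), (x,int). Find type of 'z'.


Lookup 'z' → type bool


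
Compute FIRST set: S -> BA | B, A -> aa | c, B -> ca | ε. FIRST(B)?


Per alternative of B: FIRST(ca) = {c}; FIRST(ε) = {ε}
FIRST(B) = {c, ε}


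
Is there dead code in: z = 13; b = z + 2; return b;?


z is read by b's definition; b is returned
No dead code


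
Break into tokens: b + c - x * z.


Scan left to right, longest-match per lexeme
Tokens: ID(b), OP(+), ID(c), OP(-), ID(x), OP(*), ID(z)


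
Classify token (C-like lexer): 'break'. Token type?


Pattern: reserved word
Type: KEYWORD


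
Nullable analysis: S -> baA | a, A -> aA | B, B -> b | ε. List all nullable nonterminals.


A nonterminal is nullable iff some alternative derives ε (directly, or every symbol in it is nullable)
Nullable: {A, B}


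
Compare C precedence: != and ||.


'!=' is equality (level 6); '||' is logical OR (level 1)
Higher level binds tighter
'!=' has higher precedence than '||'


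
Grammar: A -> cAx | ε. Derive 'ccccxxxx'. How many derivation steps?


Derivation: A => cAx => ccAxx => cccAxxx => ccccAxxxx => ccccxxxx
Steps: 5


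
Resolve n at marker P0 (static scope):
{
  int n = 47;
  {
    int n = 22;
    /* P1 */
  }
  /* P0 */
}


n declared in the same block as P0
n = 47


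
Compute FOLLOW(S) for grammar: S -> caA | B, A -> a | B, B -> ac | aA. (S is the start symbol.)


$ ∈ FOLLOW(S). For each A -> αBβ: add FIRST(β)\{ε} to FOLLOW(B); if β nullable, add FOLLOW(A).
FOLLOW(S) = {$}


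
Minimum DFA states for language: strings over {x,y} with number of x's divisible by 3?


Track (count of x) mod 3: states 0..2, accept at 0
Minimal DFA: 3 states


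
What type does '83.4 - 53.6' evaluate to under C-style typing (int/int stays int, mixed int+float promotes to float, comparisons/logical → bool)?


Operand types: float - float
Rule: mixed int/float promotes to float; int/int stays int
Result type: float


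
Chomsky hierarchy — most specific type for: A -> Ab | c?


Left-linear: every RHS is a terminal or one nonterminal followed by a terminal
Classification: Type 3 (Regular)


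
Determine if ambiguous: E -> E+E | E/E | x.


'x+x/x' has two parse trees (no precedence encoded between + and /)
Ambiguous


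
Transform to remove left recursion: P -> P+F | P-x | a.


Left-recursive alternatives: P+F, P-x; non-recursive: a
Introduce P': P -> aP', P' -> +FP' | -xP' | ε


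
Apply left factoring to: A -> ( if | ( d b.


Common prefix: '('
Factored: A -> ( A', A' -> if | d b


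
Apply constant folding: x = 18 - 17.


18 - 17 = 1 at compile time
Optimized: x = 1


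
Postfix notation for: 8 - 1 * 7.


* has higher precedence, evaluate 1*7 first
Postfix: 8 1 7 * -


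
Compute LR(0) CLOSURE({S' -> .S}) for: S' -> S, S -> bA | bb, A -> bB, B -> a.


Start: S' -> .S
For each item with dot before a nonterminal B, add B -> .γ for every B-production
Closure: [S' -> .S, S -> .bA, S -> .bb]


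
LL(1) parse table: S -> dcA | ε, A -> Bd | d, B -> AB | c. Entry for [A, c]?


For [A, c]: 'c' ∈ FIRST(Bd)
Entry: A -> Bd


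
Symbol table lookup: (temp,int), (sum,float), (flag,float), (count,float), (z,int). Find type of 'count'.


Lookup 'count' → type float


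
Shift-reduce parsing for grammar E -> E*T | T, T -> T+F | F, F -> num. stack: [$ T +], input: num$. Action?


no handle; shift 'num'
Action: shift


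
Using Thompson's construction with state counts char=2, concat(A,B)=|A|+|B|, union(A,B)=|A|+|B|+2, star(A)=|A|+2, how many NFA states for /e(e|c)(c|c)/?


Syntax tree has 5 char leaf(s), 2 union(s), 0 star(s)
chars contribute 5×2 = 10; each union adds +2; each star adds +2
Total: 10 + 4 + 0 = 14 states


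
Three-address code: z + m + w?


Break into single-operator statements:
t1 = z + m
t2 = t1 + w


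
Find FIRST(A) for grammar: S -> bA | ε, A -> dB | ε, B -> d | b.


Per alternative of A: FIRST(dB) = {d}; FIRST(ε) = {ε}
FIRST(A) = {d, ε}


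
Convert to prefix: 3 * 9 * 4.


left-to-right (same/higher precedence on left): tree is (* (* 3 9) 4)
Prefix: * * 3 9 4


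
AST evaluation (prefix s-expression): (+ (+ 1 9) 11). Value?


Evaluate inner: (+ 1 9) = 10
Evaluate root: (+ 10 11) = 21
Result: 21


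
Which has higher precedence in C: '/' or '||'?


'/' is multiplicative (level 10); '||' is logical OR (level 1)
Higher level binds tighter
'/' has higher precedence than '||'


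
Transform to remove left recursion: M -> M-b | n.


Left-recursive alternatives: M-b; non-recursive: n
Introduce M': M -> nM', M' -> -bM' | ε


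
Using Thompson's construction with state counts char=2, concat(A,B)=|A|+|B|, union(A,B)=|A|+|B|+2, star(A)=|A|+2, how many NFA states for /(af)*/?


Syntax tree has 2 char leaf(s), 0 union(s), 1 star(s)
chars contribute 2×2 = 4; each union adds +2; each star adds +2
Total: 4 + 0 + 2 = 6 states


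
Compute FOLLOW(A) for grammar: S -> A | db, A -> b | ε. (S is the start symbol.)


$ ∈ FOLLOW(S). For each A -> αBβ: add FIRST(β)\{ε} to FOLLOW(B); if β nullable, add FOLLOW(A).
FOLLOW(A) = {$}


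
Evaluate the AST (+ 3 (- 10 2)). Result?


Evaluate inner: (- 10 2) = 8
Evaluate root: (+ 3 8) = 11
Result: 11


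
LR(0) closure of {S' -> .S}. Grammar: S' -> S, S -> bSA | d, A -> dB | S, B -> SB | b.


Start: S' -> .S
For each item with dot before a nonterminal B, add B -> .γ for every B-production
Closure: [S' -> .S, S -> .bSA, S -> .d]


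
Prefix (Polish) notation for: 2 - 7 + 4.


left-to-right (same/higher precedence on left): tree is (+ (- 2 7) 4)
Prefix: + - 2 7 4


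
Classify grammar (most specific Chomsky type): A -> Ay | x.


Left-linear: every RHS is a terminal or one nonterminal followed by a terminal
Classification: Type 3 (Regular)


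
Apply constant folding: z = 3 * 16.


3 * 16 = 48 at compile time
Optimized: z = 48


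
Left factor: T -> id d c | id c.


Common prefix: 'id'
Factored: T -> id T', T' -> d c | c


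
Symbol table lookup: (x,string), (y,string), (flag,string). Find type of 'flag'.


Lookup 'flag' → type string


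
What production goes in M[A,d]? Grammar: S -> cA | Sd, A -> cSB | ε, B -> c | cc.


For [A, d]: ε is nullable and 'd' ∈ FOLLOW(A)
Entry: A -> ε


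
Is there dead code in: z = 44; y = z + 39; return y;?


z is read by y's definition; y is returned
No dead code


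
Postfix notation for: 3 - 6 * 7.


* has higher precedence, evaluate 6*7 first
Postfix: 3 6 7 * -


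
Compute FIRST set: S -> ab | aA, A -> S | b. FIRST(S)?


Per alternative of S: FIRST(ab) = {a}; FIRST(aA) = {a}
FIRST(S) = {a}


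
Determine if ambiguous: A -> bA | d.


right-linear, alternatives start with distinct terminals 'b' vs 'd': unique leftmost derivation
Unambiguous


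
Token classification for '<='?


Pattern: operator symbol
Type: OPERATOR


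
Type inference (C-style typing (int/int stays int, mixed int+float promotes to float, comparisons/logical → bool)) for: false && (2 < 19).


Operand types: bool && bool
Rule: logical operators take bool operands and yield bool
Result type: bool


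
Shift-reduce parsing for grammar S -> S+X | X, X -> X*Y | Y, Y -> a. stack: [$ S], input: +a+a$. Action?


shift '+' to continue S -> S+X
Action: shift


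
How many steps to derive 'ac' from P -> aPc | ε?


Derivation: P => aPc => ac
Steps: 2


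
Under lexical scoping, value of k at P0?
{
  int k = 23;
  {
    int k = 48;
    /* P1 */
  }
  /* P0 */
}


k declared in the same block as P0
k = 23


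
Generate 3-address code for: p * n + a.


Break into single-operator statements:
t1 = p * n
t2 = t1 + a


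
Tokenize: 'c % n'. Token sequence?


Scan left to right, longest-match per lexeme
Tokens: ID(c), OP(%), ID(n)


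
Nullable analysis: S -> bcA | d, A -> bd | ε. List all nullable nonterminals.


A nonterminal is nullable iff some alternative derives ε (directly, or every symbol in it is nullable)
Nullable: {A}


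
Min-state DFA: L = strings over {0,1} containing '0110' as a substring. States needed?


KMP-style automaton: 4 progress states + 1 absorbing accept = 5
Minimal DFA: 5 states


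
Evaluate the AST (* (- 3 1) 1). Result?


Evaluate inner: (- 3 1) = 2
Evaluate root: (* 2 1) = 2
Result: 2


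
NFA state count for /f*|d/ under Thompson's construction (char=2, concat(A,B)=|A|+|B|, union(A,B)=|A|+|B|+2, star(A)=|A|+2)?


Syntax tree has 2 char leaf(s), 1 union(s), 1 star(s)
chars contribute 2×2 = 4; each union adds +2; each star adds +2
Total: 4 + 2 + 2 = 8 states


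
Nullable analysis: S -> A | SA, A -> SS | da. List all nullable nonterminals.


A nonterminal is nullable iff some alternative derives ε (directly, or every symbol in it is nullable)
Nullable: {}


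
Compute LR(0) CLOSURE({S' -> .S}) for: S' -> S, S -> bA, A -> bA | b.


Start: S' -> .S
For each item with dot before a nonterminal B, add B -> .γ for every B-production
Closure: [S' -> .S, S -> .bA]


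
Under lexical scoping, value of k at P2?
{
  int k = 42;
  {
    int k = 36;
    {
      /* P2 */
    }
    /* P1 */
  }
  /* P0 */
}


P2's block does not declare k; resolves to the enclosing declaration at depth 1
k = 36


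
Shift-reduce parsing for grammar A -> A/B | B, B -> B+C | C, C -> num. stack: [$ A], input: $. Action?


start symbol A on stack, input exhausted
Action: accept


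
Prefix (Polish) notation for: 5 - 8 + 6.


left-to-right (same/higher precedence on left): tree is (+ (- 5 8) 6)
Prefix: + - 5 8 6


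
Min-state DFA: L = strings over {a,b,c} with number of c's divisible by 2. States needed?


Track (count of c) mod 2: states 0..1, accept at 0
Minimal DFA: 2 states


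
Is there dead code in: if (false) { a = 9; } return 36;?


condition is constant false, so the whole block is unreachable
Dead: 'if (false) { a = 9; }'


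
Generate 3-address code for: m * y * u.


Break into single-operator statements:
t1 = m * y
t2 = t1 * u


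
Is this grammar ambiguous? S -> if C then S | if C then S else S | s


dangling else: 'if C then if C then s else s' parses two ways
Ambiguous


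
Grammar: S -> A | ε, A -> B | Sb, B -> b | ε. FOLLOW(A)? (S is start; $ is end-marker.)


$ ∈ FOLLOW(S). For each A -> αBβ: add FIRST(β)\{ε} to FOLLOW(B); if β nullable, add FOLLOW(A).
FOLLOW(A) = {$, b}


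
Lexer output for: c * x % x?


Scan left to right, longest-match per lexeme
Tokens: ID(c), OP(*), ID(x), OP(%), ID(x)


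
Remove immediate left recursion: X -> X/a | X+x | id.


Left-recursive alternatives: X/a, X+x; non-recursive: id
Introduce X': X -> idX', X' -> /aX' | +xX' | ε


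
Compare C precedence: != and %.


'%' is multiplicative (level 10); '!=' is equality (level 6)
Higher level binds tighter
'%' has higher precedence than '!='


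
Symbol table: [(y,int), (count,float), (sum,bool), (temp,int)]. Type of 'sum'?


Lookup 'sum' → type bool


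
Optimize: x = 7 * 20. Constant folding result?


7 * 20 = 140 at compile time
Optimized: x = 140


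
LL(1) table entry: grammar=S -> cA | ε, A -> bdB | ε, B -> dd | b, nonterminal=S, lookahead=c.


For [S, c]: 'c' ∈ FIRST(cA)
Entry: S -> cA


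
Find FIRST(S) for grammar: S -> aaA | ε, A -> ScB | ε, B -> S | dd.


Per alternative of S: FIRST(aaA) = {a}; FIRST(ε) = {ε}
FIRST(S) = {a, ε}


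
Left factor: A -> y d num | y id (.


Common prefix: 'y'
Factored: A -> y A', A' -> d num | id (


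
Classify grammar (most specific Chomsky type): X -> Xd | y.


Left-linear: every RHS is a terminal or one nonterminal followed by a terminal
Classification: Type 3 (Regular)


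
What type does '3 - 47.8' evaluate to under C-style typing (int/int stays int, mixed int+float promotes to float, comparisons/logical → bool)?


Operand types: int - float
Rule: mixed int/float promotes to float; int/int stays int
Result type: float


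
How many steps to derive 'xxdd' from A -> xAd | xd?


Derivation: A => xAd => xxdd
Steps: 2


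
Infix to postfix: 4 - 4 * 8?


* has higher precedence, evaluate 4*8 first
Postfix: 4 4 8 * -


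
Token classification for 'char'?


Pattern: reserved word
Type: KEYWORD


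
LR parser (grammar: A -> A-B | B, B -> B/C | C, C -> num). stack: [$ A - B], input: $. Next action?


handle 'A-B' on top; lookahead ∈ FOLLOW(A) = {-, $}
Action: reduce (A -> A-B)


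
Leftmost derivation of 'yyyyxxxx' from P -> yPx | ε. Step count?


Derivation: P => yPx => yyPxx => yyyPxxx => yyyyPxxxx => yyyyxxxx
Steps: 5


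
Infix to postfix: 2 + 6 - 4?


Left to right (same or higher precedence on left)
Postfix: 2 6 + 4 -


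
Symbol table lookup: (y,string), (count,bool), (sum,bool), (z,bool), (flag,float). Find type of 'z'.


Lookup 'z' → type bool


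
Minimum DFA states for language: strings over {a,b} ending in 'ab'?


Track the longest suffix of input matching a prefix of 'ab': 3 classes (prefixes of length 0..2)
Minimal DFA: 3 states


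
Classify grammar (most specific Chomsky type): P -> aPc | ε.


Single nonterminal LHS, but a^n c^n is not regular
Classification: Type 2 (Context-Free)


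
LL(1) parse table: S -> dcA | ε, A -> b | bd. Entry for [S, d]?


For [S, d]: 'd' ∈ FIRST(dcA)
Entry: S -> dcA


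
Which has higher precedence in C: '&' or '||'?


'&' is bitwise AND (level 5); '||' is logical OR (level 1)
Higher level binds tighter
'&' has higher precedence than '||'


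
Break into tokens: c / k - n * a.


Scan left to right, longest-match per lexeme
Tokens: ID(c), OP(/), ID(k), OP(-), ID(n), OP(*), ID(a)


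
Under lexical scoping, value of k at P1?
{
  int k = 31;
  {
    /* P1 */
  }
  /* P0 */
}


P1's block does not declare k; resolves to the enclosing declaration at depth 0
k = 31


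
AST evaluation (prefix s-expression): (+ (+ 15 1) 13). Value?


Evaluate inner: (+ 15 1) = 16
Evaluate root: (+ 16 13) = 29
Result: 29


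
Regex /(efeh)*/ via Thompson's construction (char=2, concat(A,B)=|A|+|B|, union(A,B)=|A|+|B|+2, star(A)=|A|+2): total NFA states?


Syntax tree has 4 char leaf(s), 0 union(s), 1 star(s)
chars contribute 4×2 = 8; each union adds +2; each star adds +2
Total: 8 + 0 + 2 = 10 states


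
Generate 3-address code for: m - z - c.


Break into single-operator statements:
t1 = m - z
t2 = t1 - c


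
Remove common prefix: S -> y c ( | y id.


Common prefix: 'y'
Factored: S -> y S', S' -> c ( | id


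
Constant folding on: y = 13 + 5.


13 + 5 = 18 at compile time
Optimized: y = 18


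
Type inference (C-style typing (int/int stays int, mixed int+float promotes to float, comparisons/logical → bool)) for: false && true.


Operand types: bool && bool
Rule: logical operators take bool operands and yield bool
Result type: bool


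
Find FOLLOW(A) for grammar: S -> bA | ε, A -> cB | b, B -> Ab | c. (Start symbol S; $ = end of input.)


$ ∈ FOLLOW(S). For each A -> αBβ: add FIRST(β)\{ε} to FOLLOW(B); if β nullable, add FOLLOW(A).
FOLLOW(A) = {$, b}


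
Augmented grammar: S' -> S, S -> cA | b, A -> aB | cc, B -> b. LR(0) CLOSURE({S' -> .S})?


Start: S' -> .S
For each item with dot before a nonterminal B, add B -> .γ for every B-production
Closure: [S' -> .S, S -> .cA, S -> .b]


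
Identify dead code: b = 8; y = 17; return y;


b is assigned but never read
Dead: 'b = 8'


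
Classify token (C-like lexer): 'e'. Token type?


Pattern: letter/underscore followed by alphanumerics, not a keyword
Type: IDENTIFIER


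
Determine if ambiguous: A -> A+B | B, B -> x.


precedence layered via separate nonterminal B: deterministic
Unambiguous


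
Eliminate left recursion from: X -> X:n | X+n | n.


Left-recursive alternatives: X:n, X+n; non-recursive: n
Introduce X': X -> nX', X' -> :nX' | +nX' | ε


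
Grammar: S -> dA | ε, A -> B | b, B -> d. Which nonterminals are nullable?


A nonterminal is nullable iff some alternative derives ε (directly, or every symbol in it is nullable)
Nullable: {S}


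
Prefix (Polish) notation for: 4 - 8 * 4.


'*' binds tighter: tree is (- 4 (* 8 4))
Prefix: - 4 * 8 4


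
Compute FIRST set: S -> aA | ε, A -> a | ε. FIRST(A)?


Per alternative of A: FIRST(a) = {a}; FIRST(ε) = {ε}
FIRST(A) = {a, ε}


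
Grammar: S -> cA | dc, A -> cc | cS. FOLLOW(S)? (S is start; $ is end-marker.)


$ ∈ FOLLOW(S). For each A -> αBβ: add FIRST(β)\{ε} to FOLLOW(B); if β nullable, add FOLLOW(A).
FOLLOW(S) = {$}


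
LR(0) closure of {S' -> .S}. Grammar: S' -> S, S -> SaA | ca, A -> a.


Start: S' -> .S
For each item with dot before a nonterminal B, add B -> .γ for every B-production
Closure: [S' -> .S, S -> .SaA, S -> .ca]


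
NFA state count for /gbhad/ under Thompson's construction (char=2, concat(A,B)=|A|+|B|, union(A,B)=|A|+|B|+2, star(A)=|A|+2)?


Syntax tree has 5 char leaf(s), 0 union(s), 0 star(s)
chars contribute 5×2 = 10; each union adds +2; each star adds +2
Total: 10 + 0 + 0 = 10 states


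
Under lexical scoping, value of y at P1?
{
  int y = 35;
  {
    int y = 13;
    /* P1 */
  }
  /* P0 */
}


y declared in the same block as P1
y = 13


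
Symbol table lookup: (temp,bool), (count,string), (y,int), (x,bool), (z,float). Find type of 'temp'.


Lookup 'temp' → type bool


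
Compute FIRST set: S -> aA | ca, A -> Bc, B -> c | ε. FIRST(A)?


Per alternative of A: FIRST(Bc) = {c}
FIRST(A) = {c}


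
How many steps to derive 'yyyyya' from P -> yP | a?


Derivation: P => yP => yyP => yyyP => yyyyP => yyyyyP => yyyyya
Steps: 6


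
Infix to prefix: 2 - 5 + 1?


left-to-right (same/higher precedence on left): tree is (+ (- 2 5) 1)
Prefix: + - 2 5 1


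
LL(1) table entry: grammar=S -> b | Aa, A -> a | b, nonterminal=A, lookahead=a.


For [A, a]: 'a' ∈ FIRST(a)
Entry: A -> a


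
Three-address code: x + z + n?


Break into single-operator statements:
t1 = x + z
t2 = t1 + n


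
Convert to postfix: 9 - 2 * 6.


* has higher precedence, evaluate 2*6 first
Postfix: 9 2 6 * -


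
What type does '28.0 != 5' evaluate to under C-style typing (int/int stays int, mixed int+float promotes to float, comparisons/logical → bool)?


Operand types: float != int
Rule: comparison yields bool
Result type: bool


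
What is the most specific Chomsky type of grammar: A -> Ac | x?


Left-linear: every RHS is a terminal or one nonterminal followed by a terminal
Classification: Type 3 (Regular)


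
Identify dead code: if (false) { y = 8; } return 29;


condition is constant false, so the whole block is unreachable
Dead: 'if (false) { y = 8; }'


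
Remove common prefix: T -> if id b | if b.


Common prefix: 'if'
Factored: T -> if T', T' -> id b | b


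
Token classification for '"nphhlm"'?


Pattern: double-quoted sequence
Type: STRING_LITERAL


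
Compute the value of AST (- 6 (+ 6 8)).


Evaluate inner: (+ 6 8) = 14
Evaluate root: (- 6 14) = -8
Result: -8


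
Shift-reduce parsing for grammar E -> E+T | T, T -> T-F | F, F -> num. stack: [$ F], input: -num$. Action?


'F' (not preceded by T-) is the handle for T -> F
Action: reduce (T -> F)


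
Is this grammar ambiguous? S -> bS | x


right-linear, alternatives start with distinct terminals 'b' vs 'x': unique leftmost derivation
Unambiguous


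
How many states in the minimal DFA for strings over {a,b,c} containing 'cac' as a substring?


KMP-style automaton: 3 progress states + 1 absorbing accept = 4
Minimal DFA: 4 states


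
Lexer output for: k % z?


Scan left to right, longest-match per lexeme
Tokens: ID(k), OP(%), ID(z)


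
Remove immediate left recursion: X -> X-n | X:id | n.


Left-recursive alternatives: X-n, X:id; non-recursive: n
Introduce X': X -> nX', X' -> -nX' | :idX' | ε


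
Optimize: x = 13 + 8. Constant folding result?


13 + 8 = 21 at compile time
Optimized: x = 21


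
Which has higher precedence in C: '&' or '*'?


'*' is multiplicative (level 10); '&' is bitwise AND (level 5)
Higher level binds tighter
'*' has higher precedence than '&'


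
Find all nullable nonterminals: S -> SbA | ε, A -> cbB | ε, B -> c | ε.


A nonterminal is nullable iff some alternative derives ε (directly, or every symbol in it is nullable)
Nullable: {A, B, S}


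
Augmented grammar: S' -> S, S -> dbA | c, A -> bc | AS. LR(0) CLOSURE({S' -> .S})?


Start: S' -> .S
For each item with dot before a nonterminal B, add B -> .γ for every B-production
Closure: [S' -> .S, S -> .dbA, S -> .c]


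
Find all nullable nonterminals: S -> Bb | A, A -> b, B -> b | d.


A nonterminal is nullable iff some alternative derives ε (directly, or every symbol in it is nullable)
Nullable: {}


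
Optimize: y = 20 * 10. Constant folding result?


20 * 10 = 200 at compile time
Optimized: y = 200


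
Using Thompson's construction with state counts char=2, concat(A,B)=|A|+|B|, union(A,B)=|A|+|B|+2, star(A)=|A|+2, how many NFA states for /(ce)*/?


Syntax tree has 2 char leaf(s), 0 union(s), 1 star(s)
chars contribute 2×2 = 4; each union adds +2; each star adds +2
Total: 4 + 0 + 2 = 6 states


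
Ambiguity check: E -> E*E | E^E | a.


'a*a^a' has two parse trees (no precedence encoded between * and ^)
Ambiguous


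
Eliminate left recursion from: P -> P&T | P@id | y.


Left-recursive alternatives: P&T, P@id; non-recursive: y
Introduce P': P -> yP', P' -> &TP' | @idP' | ε


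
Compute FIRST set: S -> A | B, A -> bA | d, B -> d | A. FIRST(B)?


Per alternative of B: FIRST(d) = {d}; FIRST(A) = {b, d}
FIRST(B) = {b, d}


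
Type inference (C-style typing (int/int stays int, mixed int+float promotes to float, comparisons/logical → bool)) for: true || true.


Operand types: bool || bool
Rule: logical operators take bool operands and yield bool
Result type: bool


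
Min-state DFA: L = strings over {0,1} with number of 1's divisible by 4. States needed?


Track (count of 1) mod 4: states 0..3, accept at 0
Minimal DFA: 4 states


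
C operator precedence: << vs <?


'<<' is shift (level 8); '<' is relational (level 7)
Higher level binds tighter
'<<' has higher precedence than '<'


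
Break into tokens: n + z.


Scan left to right, longest-match per lexeme
Tokens: ID(n), OP(+), ID(z)


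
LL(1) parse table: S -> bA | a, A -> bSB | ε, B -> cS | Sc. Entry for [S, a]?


For [S, a]: 'a' ∈ FIRST(a)
Entry: S -> a


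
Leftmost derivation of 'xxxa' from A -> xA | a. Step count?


Derivation: A => xA => xxA => xxxA => xxxa
Steps: 4


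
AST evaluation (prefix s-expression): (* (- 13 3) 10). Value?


Evaluate inner: (- 13 3) = 10
Evaluate root: (* 10 10) = 100
Result: 100
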